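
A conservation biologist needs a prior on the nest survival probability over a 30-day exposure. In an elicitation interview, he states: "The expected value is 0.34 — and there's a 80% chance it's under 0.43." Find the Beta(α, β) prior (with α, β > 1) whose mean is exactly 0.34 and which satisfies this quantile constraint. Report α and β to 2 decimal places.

α ≈ 6.44, β ≈ 12.50

With mean 0.34 fixed, write α = 0.34s, β = 0.66s where s = α+β.
Need P(θ < 0.43) = 0.8 under Beta(0.34s, 0.66s). Normal approximation: (q−m)/√(m(1−m)/s) ≈ z_{0.8} = 0.842, so s ≈ 0.34·0.66·(0.842)²/(0.43−0.34)² = 19.6.
At s = 19.6: P(θ<0.43) ≈ 0.804. Adjusting to match 0.8 gives s ≈ 18.95.
So α = 0.34·18.95 ≈ 6.44, β = 0.66·18.95 ≈ 12.50.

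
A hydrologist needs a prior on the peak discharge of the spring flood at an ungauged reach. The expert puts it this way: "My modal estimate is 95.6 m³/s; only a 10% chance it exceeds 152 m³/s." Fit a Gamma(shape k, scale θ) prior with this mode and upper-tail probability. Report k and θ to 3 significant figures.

Gamma(k,θ) with k>1 has mode (k−1)θ, so θ = 95.6/(k−1).
Need P(X < 152) = 0.9 with θ tied to k this way. Start at k = 2, θ = 95.6: P(X<152) ≈ 0.472.
Too low — raise k to concentrate. Iterating converges to k ≈ 9.73.
Then θ = 95.6/(9.73−1) ≈ 11.

k ≈ 9.73, θ ≈ 11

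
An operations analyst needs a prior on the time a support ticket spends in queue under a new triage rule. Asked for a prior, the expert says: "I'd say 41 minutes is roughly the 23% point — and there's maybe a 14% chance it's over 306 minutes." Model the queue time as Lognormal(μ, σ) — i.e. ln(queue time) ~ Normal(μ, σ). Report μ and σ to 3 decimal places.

μ ≈ 4.530, σ ≈ 1.105

If T ~ Lognormal(μ,σ) then ln T ~ Normal(μ,σ), so the p-quantile of ln T is μ + z_p·σ.
ln(41) = 3.714 and ln(306) = 5.724; z_{0.23} = -0.7388, z_{0.86} = 1.08.
σ = (5.724 − 3.714)/(1.08 − (-0.7388)) = 1.105.
μ = 3.714 − (-0.7388)·1.105 = 4.530.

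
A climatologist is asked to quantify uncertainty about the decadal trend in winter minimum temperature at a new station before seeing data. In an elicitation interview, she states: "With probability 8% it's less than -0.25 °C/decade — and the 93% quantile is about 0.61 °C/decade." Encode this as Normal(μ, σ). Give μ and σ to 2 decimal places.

μ = 0.17, σ = 0.30

For Normal(μ,σ), the p-quantile is μ + z_p·σ. Here z_{0.08} = -1.405, z_{0.93} = 1.476.
So -0.25 = μ − 1.405σ and 0.61 = μ + 1.476σ.
Subtracting: σ = (0.61 − -0.25)/(1.476 − (-1.405)) = 0.30.
Then μ = -0.25 − (-1.405)·0.30 = 0.17.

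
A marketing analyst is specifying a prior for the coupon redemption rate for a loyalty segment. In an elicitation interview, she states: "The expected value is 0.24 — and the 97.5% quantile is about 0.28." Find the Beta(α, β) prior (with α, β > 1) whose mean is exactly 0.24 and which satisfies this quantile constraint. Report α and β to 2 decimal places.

α ≈ 110.55, β ≈ 350.08

With mean 0.24 fixed, write α = 0.24s, β = 0.76s where s = α+β.
Need P(θ < 0.28) = 0.975 under Beta(0.24s, 0.76s). Normal approximation: (q−m)/√(m(1−m)/s) ≈ z_{0.975} = 1.96, so s ≈ 0.24·0.76·(1.96)²/(0.28−0.24)² = 437.9.
At s = 437.9: P(θ<0.28) ≈ 0.972. Adjusting to match 0.975 gives s ≈ 460.63.
So α = 0.24·460.63 ≈ 110.55, β = 0.76·460.63 ≈ 350.08.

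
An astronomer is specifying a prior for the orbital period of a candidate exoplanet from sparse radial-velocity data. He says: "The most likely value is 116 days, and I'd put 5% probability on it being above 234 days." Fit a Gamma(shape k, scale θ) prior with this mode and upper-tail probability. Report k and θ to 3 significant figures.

k ≈ 6.62, θ ≈ 20.6

Gamma(k,θ) with k>1 has mode (k−1)θ, so θ = 116/(k−1).
Need P(X < 234) = 0.95 with θ tied to k this way. Start at k = 2, θ = 116: P(X<234) ≈ 0.599.
Too low — raise k to concentrate. Iterating converges to k ≈ 6.62.
Then θ = 116/(6.62−1) ≈ 20.6.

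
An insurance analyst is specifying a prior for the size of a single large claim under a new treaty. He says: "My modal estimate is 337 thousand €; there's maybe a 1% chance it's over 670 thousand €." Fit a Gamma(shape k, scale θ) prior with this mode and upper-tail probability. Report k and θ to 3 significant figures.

k ≈ 11.4, θ ≈ 32.4

Gamma(k,θ) with k>1 has mode (k−1)θ, so θ = 337/(k−1).
Need P(X < 670) = 0.99 with θ tied to k this way. Start at k = 2, θ = 337: P(X<670) ≈ 0.591.
Too low — raise k to concentrate. Iterating converges to k ≈ 11.4.
Then θ = 337/(11.4−1) ≈ 32.4.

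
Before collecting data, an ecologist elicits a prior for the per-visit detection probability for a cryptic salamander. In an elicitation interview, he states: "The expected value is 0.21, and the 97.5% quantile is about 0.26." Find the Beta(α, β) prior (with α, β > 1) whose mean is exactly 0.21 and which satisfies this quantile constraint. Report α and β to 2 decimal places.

With mean 0.21 fixed, write α = 0.21s, β = 0.79s where s = α+β.
Need P(θ < 0.26) = 0.975 under Beta(0.21s, 0.79s). Normal approximation: (q−m)/√(m(1−m)/s) ≈ z_{0.975} = 1.96, so s ≈ 0.21·0.79·(1.96)²/(0.26−0.21)² = 254.9.
At s = 254.9: P(θ<0.26) ≈ 0.971. Adjusting to match 0.975 gives s ≈ 274.80.
So α = 0.21·274.80 ≈ 57.71, β = 0.79·274.80 ≈ 217.10.

α ≈ 57.71, β ≈ 217.10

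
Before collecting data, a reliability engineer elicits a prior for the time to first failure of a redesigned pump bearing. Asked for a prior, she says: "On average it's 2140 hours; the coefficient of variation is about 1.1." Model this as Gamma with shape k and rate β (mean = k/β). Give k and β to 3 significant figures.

k ≈ 0.826, β ≈ 0.000386

For Gamma(k, rate β): mean = k/β, variance = k/β², so CV = 1/√k.
CV = 1.1, hence k = 1/CV² = 0.826.
Then β = k/mean = 0.826/2140 = 0.000386.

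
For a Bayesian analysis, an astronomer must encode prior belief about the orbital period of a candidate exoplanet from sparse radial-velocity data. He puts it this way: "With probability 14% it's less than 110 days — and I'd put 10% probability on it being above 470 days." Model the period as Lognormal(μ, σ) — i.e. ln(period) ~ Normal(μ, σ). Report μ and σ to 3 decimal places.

μ ≈ 5.365, σ ≈ 0.615

If T ~ Lognormal(μ,σ) then ln T ~ Normal(μ,σ), so the p-quantile of ln T is μ + z_p·σ.
ln(110) = 4.7 and ln(470) = 6.153; z_{0.14} = -1.08, z_{0.9} = 1.282.
σ = (6.153 − 4.7)/(1.282 − (-1.08)) = 0.615.
μ = 4.7 − (-1.08)·0.615 = 5.365.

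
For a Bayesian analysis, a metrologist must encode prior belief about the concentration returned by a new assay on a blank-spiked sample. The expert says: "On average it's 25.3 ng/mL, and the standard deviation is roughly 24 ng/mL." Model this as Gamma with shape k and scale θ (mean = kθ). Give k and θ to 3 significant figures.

For Gamma(k, scale θ): mean = kθ, variance = kθ², so CV = 1/√k.
CV = SD/mean = 24/25.3 = 0.9486, hence k = 1/CV² = 1.11.
Then θ = mean/k = 25.3/1.11 = 22.8.

k ≈ 1.11, θ ≈ 22.8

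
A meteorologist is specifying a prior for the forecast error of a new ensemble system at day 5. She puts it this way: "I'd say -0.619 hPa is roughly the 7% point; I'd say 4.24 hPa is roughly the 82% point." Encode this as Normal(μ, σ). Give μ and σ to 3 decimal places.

μ = 2.380, σ = 2.032

The p-quantile of Normal(μ,σ) is μ + z_p·σ, with z_{0.07} = -1.476 and z_{0.82} = 0.9154.
Eliminate σ: μ = (z₂·x₁ − z₁·x₂)/(z₂ − z₁) = (0.9154·-0.619 − (-1.476)·4.24)/2.391 = 2.380.
Then σ = (x₂ − x₁)/(z₂ − z₁) = (4.24 − -0.619)/2.391 = 2.032.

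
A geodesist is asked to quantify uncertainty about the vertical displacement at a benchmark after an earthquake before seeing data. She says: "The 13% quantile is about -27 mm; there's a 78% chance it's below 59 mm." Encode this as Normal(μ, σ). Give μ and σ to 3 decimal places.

For Normal(μ,σ), the p-quantile is μ + z_p·σ. Here z_{0.13} = -1.126, z_{0.78} = 0.7722.
So -27 = μ − 1.126σ and 59 = μ + 0.7722σ.
Subtracting: σ = (59 − -27)/(0.7722 − (-1.126)) = 45.297.
Then μ = -27 − (-1.126)·45.297 = 24.022.

μ = 24.022, σ = 45.297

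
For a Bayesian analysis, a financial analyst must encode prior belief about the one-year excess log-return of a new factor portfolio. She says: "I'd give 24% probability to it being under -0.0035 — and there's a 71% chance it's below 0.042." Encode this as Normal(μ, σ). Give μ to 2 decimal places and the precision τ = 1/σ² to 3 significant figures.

μ = 0.02, τ = 766

The p-quantile of Normal(μ,σ) is μ + z_p·σ, with z_{0.24} = -0.7063 and z_{0.71} = 0.5534.
Eliminate σ: μ = (z₂·x₁ − z₁·x₂)/(z₂ − z₁) = (0.5534·-0.0035 − (-0.7063)·0.042)/1.26 = 0.02.
Then σ = (x₂ − x₁)/(z₂ − z₁) = (0.042 − -0.0035)/1.26 = 0.04.
Precision τ = 1/σ² = 1/0.03612² = 766.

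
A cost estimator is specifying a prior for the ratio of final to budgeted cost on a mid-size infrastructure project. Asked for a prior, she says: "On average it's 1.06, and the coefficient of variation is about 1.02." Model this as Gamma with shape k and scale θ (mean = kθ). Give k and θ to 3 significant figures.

For Gamma(k, scale θ): mean = kθ, variance = kθ², so CV = 1/√k.
CV = 1.02, hence k = 1/CV² = 0.961.
Then θ = mean/k = 1.06/0.961 = 1.1.

k ≈ 0.961, θ ≈ 1.1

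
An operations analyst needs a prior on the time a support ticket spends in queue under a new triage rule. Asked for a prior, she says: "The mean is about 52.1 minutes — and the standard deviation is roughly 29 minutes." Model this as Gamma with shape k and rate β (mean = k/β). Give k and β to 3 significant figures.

k ≈ 3.23, β ≈ 0.062

For Gamma(k, rate β): mean = k/β, variance = k/β², so CV = 1/√k.
CV = SD/mean = 29/52.1 = 0.5566, hence k = 1/CV² = 3.23.
Then β = k/mean = 3.23/52.1 = 0.062.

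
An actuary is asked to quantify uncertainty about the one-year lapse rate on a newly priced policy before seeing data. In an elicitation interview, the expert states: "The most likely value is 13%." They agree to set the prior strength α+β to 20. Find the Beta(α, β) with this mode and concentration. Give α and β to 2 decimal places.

For α,β > 1 the Beta mode is (α−1)/(α+β−2). With α+β = 20, the mode is (α−1)/18.
Set (α−1)/18 = 0.13 → α = 1 + 0.13·18 = 3.34.
β = 20 − α = 16.66.

α = 3.34, β = 16.66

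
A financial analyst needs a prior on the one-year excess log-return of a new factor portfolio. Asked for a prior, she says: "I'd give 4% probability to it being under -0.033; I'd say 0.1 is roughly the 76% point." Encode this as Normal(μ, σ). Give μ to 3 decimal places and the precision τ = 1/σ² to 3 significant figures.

The p-quantile of Normal(μ,σ) is μ + z_p·σ, with z_{0.04} = -1.751 and z_{0.76} = 0.7063.
Eliminate σ: μ = (z₂·x₁ − z₁·x₂)/(z₂ − z₁) = (0.7063·-0.033 − (-1.751)·0.1)/2.457 = 0.062.
Then σ = (x₂ − x₁)/(z₂ − z₁) = (0.1 − -0.033)/2.457 = 0.054.
Precision τ = 1/σ² = 1/0.05413² = 341.

μ = 0.062, τ = 341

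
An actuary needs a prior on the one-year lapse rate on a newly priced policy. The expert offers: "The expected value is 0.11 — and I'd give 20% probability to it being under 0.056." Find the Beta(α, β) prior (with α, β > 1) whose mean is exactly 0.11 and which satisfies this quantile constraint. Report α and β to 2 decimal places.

With mean 0.11 fixed, write α = 0.11s, β = 0.89s where s = α+β.
Need P(θ < 0.056) = 0.2 under Beta(0.11s, 0.89s). Normal approximation: (q−m)/√(m(1−m)/s) ≈ z_{0.2} = -0.842, so s ≈ 0.11·0.89·(-0.842)²/(0.056−0.11)² = 23.8.
At s = 23.8: P(θ<0.056) ≈ 0.203. Adjusting to match 0.2 gives s ≈ 24.23.
So α = 0.11·24.23 ≈ 2.66, β = 0.89·24.23 ≈ 21.56.

α ≈ 2.66, β ≈ 21.56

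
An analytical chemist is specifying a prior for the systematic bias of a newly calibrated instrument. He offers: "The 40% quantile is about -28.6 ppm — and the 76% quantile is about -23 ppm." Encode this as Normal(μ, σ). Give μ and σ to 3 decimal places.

The p-quantile of Normal(μ,σ) is μ + z_p·σ, with z_{0.4} = -0.2533 and z_{0.76} = 0.7063.
Eliminate σ: μ = (z₂·x₁ − z₁·x₂)/(z₂ − z₁) = (0.7063·-28.6 − (-0.2533)·-23)/0.9596 = -27.122.
Then σ = (x₂ − x₁)/(z₂ − z₁) = (-23 − -28.6)/0.9596 = 5.835.

μ = -27.122, σ = 5.835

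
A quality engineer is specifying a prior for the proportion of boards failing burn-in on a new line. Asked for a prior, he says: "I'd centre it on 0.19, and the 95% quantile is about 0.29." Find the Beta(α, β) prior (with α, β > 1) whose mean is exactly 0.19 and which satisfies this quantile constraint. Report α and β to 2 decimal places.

With mean 0.19 fixed, write α = 0.19s, β = 0.81s where s = α+β.
Need P(θ < 0.29) = 0.95 under Beta(0.19s, 0.81s). Normal approximation: (q−m)/√(m(1−m)/s) ≈ z_{0.95} = 1.64, so s ≈ 0.19·0.81·(1.64)²/(0.29−0.19)² = 41.6.
At s = 41.6: P(θ<0.29) ≈ 0.940. Adjusting to match 0.95 gives s ≈ 47.21.
So α = 0.19·47.21 ≈ 8.97, β = 0.81·47.21 ≈ 38.24.

α ≈ 8.97, β ≈ 38.24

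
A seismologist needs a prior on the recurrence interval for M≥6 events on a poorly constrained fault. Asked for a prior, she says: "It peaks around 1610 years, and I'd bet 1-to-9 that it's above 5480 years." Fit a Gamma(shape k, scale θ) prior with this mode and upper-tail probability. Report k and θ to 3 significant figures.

Gamma(k,θ) with k>1 has mode (k−1)θ, so θ = 1610/(k−1).
Need P(X < 5480) = 0.9 with θ tied to k this way. Start at k = 2, θ = 1610: P(X<5480) ≈ 0.854.
Too low — raise k to concentrate. Iterating converges to k ≈ 2.25.
Then θ = 1610/(2.25−1) ≈ 1290.

k ≈ 2.25, θ ≈ 1290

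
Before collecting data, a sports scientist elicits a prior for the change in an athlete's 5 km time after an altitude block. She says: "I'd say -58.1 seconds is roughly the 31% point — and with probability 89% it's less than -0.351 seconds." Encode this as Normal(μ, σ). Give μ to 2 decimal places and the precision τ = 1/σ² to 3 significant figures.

The p-quantile of Normal(μ,σ) is μ + z_p·σ, with z_{0.31} = -0.4959 and z_{0.89} = 1.227.
Eliminate σ: μ = (z₂·x₁ − z₁·x₂)/(z₂ − z₁) = (1.227·-58.1 − (-0.4959)·-0.351)/1.722 = -41.47.
Then σ = (x₂ − x₁)/(z₂ − z₁) = (-0.351 − -58.1)/1.722 = 33.53.
Precision τ = 1/σ² = 1/33.53² = 0.00089.

μ = -41.47, τ = 0.00089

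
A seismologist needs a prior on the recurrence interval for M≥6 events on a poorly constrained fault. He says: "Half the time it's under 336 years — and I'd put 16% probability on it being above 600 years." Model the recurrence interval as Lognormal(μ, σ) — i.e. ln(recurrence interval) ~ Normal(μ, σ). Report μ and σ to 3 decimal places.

If T ~ Lognormal(μ,σ) then ln T ~ Normal(μ,σ), so the p-quantile of ln T is μ + z_p·σ.
ln(336) = 5.817 and ln(600) = 6.397; z_{0.5} = 0, z_{0.84} = 0.9945.
σ = (6.397 − 5.817)/(0.9945 − (0)) = 0.583.
μ = 5.817 − (0)·0.583 = 5.817.

μ ≈ 5.817, σ ≈ 0.583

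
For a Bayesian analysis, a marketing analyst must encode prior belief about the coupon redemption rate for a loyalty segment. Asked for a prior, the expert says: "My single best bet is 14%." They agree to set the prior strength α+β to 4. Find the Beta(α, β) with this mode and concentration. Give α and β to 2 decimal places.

α = 1.28, β = 2.72

For α,β > 1 the Beta mode is (α−1)/(α+β−2). With α+β = 4, the mode is (α−1)/2.
Set (α−1)/2 = 0.14 → α = 1 + 0.14·2 = 1.28.
β = 4 − α = 2.72.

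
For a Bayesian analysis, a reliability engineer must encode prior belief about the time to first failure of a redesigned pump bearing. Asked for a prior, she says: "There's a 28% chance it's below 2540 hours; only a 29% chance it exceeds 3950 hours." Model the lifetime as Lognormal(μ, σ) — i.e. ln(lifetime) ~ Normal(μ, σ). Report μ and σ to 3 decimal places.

μ ≈ 8.066, σ ≈ 0.389

If T ~ Lognormal(μ,σ) then ln T ~ Normal(μ,σ), so the p-quantile of ln T is μ + z_p·σ.
ln(2540) = 7.84 and ln(3950) = 8.281; z_{0.28} = -0.5828, z_{0.71} = 0.5534.
σ = (8.281 − 7.84)/(0.5534 − (-0.5828)) = 0.389.
μ = 7.84 − (-0.5828)·0.389 = 8.066.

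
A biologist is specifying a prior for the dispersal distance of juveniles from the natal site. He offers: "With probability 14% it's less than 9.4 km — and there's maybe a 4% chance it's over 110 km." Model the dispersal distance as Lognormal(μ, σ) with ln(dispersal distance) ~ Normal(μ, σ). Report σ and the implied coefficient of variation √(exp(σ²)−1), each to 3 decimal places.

If T ~ Lognormal(μ,σ) then ln T ~ Normal(μ,σ), so the p-quantile of ln T is μ + z_p·σ.
ln(9.4) = 2.241 and ln(110) = 4.7; z_{0.14} = -1.08, z_{0.96} = 1.751.
σ = (4.7 − 2.241)/(1.751 − (-1.08)) = 0.869.
μ = 2.241 − (-1.08)·0.869 = 3.179.
CV = √(exp(σ²)−1) = √(exp(0.7549)−1) = 1.062.

σ ≈ 0.869, CV ≈ 1.062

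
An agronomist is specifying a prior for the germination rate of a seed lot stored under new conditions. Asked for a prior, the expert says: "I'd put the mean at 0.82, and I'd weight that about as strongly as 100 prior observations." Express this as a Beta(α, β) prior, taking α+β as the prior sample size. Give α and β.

α = 82, β = 18

Under the effective-sample-size interpretation, Beta(α, β) has prior mean α/(α+β) and prior sample size α+β.
So α+β = 100 and α/(α+β) = 0.82, giving α = 0.82·100 = 82 and β = 100 − 82 = 18.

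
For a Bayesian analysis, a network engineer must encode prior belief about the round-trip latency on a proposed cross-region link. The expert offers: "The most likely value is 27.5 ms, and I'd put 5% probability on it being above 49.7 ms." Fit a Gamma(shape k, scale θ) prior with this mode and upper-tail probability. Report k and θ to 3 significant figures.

Gamma(k,θ) with k>1 has mode (k−1)θ, so θ = 27.5/(k−1).
Need P(X < 49.7) = 0.95 with θ tied to k this way. Start at k = 2, θ = 27.5: P(X<49.7) ≈ 0.539.
Too low — raise k to concentrate. Iterating converges to k ≈ 8.96.
Then θ = 27.5/(8.96−1) ≈ 3.46.

k ≈ 8.96, θ ≈ 3.46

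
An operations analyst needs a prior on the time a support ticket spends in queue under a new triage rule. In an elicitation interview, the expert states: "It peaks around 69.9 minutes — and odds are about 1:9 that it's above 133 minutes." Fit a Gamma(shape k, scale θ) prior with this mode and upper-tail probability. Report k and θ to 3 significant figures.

Gamma(k,θ) with k>1 has mode (k−1)θ, so θ = 69.9/(k−1).
Need P(X < 133) = 0.9 with θ tied to k this way. Start at k = 2, θ = 69.9: P(X<133) ≈ 0.567.
Too low — raise k to concentrate. Iterating converges to k ≈ 5.62.
Then θ = 69.9/(5.62−1) ≈ 15.1.

k ≈ 5.62, θ ≈ 15.1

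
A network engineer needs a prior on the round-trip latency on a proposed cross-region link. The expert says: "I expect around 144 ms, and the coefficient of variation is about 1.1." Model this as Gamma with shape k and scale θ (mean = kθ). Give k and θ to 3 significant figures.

For Gamma(k, scale θ): mean = kθ, variance = kθ², so CV = 1/√k.
CV = 1.1, hence k = 1/CV² = 0.826.
Then θ = mean/k = 144/0.826 = 174.

k ≈ 0.826, θ ≈ 174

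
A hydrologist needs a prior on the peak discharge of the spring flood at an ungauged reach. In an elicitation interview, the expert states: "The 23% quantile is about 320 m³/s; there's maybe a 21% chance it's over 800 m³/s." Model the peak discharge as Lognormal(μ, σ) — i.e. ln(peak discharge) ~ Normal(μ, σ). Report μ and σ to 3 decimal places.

If T ~ Lognormal(μ,σ) then ln T ~ Normal(μ,σ), so the p-quantile of ln T is μ + z_p·σ.
ln(320) = 5.768 and ln(800) = 6.685; z_{0.23} = -0.7388, z_{0.79} = 0.8064.
σ = (6.685 − 5.768)/(0.8064 − (-0.7388)) = 0.593.
μ = 5.768 − (-0.7388)·0.593 = 6.206.

μ ≈ 6.206, σ ≈ 0.593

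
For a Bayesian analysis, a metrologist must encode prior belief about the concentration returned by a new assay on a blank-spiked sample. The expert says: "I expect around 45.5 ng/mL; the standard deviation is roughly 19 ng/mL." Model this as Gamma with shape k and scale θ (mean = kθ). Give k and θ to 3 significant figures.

k ≈ 5.73, θ ≈ 7.93

For Gamma(k, scale θ): mean = kθ, variance = kθ², so CV = 1/√k.
CV = SD/mean = 19/45.5 = 0.4176, hence k = 1/CV² = 5.73.
Then θ = mean/k = 45.5/5.73 = 7.93.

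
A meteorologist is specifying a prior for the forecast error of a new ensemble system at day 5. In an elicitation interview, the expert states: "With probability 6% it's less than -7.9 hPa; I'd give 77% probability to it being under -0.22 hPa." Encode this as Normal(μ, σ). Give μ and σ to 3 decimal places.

The p-quantile of Normal(μ,σ) is μ + z_p·σ, with z_{0.06} = -1.555 and z_{0.77} = 0.7388.
Eliminate σ: μ = (z₂·x₁ − z₁·x₂)/(z₂ − z₁) = (0.7388·-7.9 − (-1.555)·-0.22)/2.294 = -2.694.
Then σ = (x₂ − x₁)/(z₂ − z₁) = (-0.22 − -7.9)/2.294 = 3.348.

μ = -2.694, σ = 3.348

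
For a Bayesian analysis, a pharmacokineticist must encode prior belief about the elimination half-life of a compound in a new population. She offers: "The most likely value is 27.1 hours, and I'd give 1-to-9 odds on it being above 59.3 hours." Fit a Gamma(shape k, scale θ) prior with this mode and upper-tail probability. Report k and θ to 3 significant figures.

k ≈ 4.14, θ ≈ 8.64

Gamma(k,θ) with k>1 has mode (k−1)θ, so θ = 27.1/(k−1).
Need P(X < 59.3) = 0.9 with θ tied to k this way. Start at k = 2, θ = 27.1: P(X<59.3) ≈ 0.643.
Too low — raise k to concentrate. Iterating converges to k ≈ 4.14.
Then θ = 27.1/(4.14−1) ≈ 8.64.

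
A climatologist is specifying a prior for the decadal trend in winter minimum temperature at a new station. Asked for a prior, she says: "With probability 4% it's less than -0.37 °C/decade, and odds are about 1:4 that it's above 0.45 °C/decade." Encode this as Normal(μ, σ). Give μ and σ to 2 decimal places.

μ = 0.18, σ = 0.32

For Normal(μ,σ), the p-quantile is μ + z_p·σ. Here z_{0.04} = -1.751, z_{0.8} = 0.8416.
So -0.37 = μ − 1.751σ and 0.45 = μ + 0.8416σ.
Subtracting: σ = (0.45 − -0.37)/(0.8416 − (-1.751)) = 0.32.
Then μ = -0.37 − (-1.751)·0.32 = 0.18.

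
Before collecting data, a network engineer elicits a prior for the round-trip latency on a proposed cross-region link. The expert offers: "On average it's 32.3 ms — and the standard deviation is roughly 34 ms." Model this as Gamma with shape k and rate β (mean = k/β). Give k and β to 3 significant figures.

k ≈ 0.902, β ≈ 0.0279

For Gamma(k, rate β): mean = k/β, variance = k/β², so CV = 1/√k.
CV = SD/mean = 34/32.3 = 1.053, hence k = 1/CV² = 0.902.
Then β = k/mean = 0.902/32.3 = 0.0279.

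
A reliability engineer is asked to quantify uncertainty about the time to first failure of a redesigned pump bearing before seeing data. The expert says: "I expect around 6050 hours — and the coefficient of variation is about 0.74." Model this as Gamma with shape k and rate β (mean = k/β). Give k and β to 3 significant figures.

For Gamma(k, rate β): mean = k/β, variance = k/β², so CV = 1/√k.
CV = 0.74, hence k = 1/CV² = 1.83.
Then β = k/mean = 1.83/6050 = 0.000302.

k ≈ 1.83, β ≈ 0.000302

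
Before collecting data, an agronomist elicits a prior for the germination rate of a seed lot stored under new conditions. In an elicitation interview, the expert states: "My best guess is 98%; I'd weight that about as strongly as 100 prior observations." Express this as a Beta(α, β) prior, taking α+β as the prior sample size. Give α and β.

α = 98, β = 2

Under the effective-sample-size interpretation, Beta(α, β) has prior mean α/(α+β) and prior sample size α+β.
So α+β = 100 and α/(α+β) = 0.98, giving α = 0.98·100 = 98 and β = 100 − 98 = 2.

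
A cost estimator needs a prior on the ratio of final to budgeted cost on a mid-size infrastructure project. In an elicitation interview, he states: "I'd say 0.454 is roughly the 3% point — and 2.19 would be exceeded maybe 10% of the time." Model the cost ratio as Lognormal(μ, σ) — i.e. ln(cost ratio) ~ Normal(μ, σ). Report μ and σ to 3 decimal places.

If T ~ Lognormal(μ,σ) then ln T ~ Normal(μ,σ), so the p-quantile of ln T is μ + z_p·σ.
ln(0.454) = -0.7897 and ln(2.19) = 0.7839; z_{0.03} = -1.881, z_{0.9} = 1.282.
σ = (0.7839 − -0.7897)/(1.282 − (-1.881)) = 0.498.
μ = -0.7897 − (-1.881)·0.498 = 0.146.

μ ≈ 0.146, σ ≈ 0.498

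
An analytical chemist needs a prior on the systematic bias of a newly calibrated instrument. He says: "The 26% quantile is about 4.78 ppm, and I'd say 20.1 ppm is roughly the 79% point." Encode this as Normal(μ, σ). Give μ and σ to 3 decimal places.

The p-quantile of Normal(μ,σ) is μ + z_p·σ, with z_{0.26} = -0.6433 and z_{0.79} = 0.8064.
Eliminate σ: μ = (z₂·x₁ − z₁·x₂)/(z₂ − z₁) = (0.8064·4.78 − (-0.6433)·20.1)/1.45 = 11.578.
Then σ = (x₂ − x₁)/(z₂ − z₁) = (20.1 − 4.78)/1.45 = 10.567.

μ = 11.578, σ = 10.567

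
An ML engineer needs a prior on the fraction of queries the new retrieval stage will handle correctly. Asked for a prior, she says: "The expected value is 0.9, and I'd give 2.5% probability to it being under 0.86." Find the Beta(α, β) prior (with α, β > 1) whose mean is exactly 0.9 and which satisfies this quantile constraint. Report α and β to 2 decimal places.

α ≈ 225.17, β ≈ 25.02

With mean 0.9 fixed, write α = 0.9s, β = 0.1s where s = α+β.
Need P(θ < 0.86) = 0.025 under Beta(0.9s, 0.1s). Normal approximation: (q−m)/√(m(1−m)/s) ≈ z_{0.025} = -1.96, so s ≈ 0.9·0.1·(-1.96)²/(0.86−0.9)² = 216.1.
At s = 216.1: P(θ<0.86) ≈ 0.034. Adjusting to match 0.025 gives s ≈ 250.19.
So α = 0.9·250.19 ≈ 225.17, β = 0.1·250.19 ≈ 25.02.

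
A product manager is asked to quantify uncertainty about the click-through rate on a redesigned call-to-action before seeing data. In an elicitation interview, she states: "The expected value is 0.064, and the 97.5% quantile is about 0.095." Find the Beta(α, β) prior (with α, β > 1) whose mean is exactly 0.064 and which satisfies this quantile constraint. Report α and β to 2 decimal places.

With mean 0.064 fixed, write α = 0.064s, β = 0.936s where s = α+β.
Need P(θ < 0.095) = 0.975 under Beta(0.064s, 0.936s). Normal approximation: (q−m)/√(m(1−m)/s) ≈ z_{0.975} = 1.96, so s ≈ 0.064·0.936·(1.96)²/(0.095−0.064)² = 239.5.
At s = 239.5: P(θ<0.095) ≈ 0.964. Adjusting to match 0.975 gives s ≈ 287.12.
So α = 0.064·287.12 ≈ 18.38, β = 0.936·287.12 ≈ 268.75.

α ≈ 18.38, β ≈ 268.75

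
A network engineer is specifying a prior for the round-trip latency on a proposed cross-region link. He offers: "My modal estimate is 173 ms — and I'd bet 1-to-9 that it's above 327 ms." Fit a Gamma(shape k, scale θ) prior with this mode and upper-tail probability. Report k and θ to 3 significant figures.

Gamma(k,θ) with k>1 has mode (k−1)θ, so θ = 173/(k−1).
Need P(X < 327) = 0.9 with θ tied to k this way. Start at k = 2, θ = 173: P(X<327) ≈ 0.563.
Too low — raise k to concentrate. Iterating converges to k ≈ 5.72.
Then θ = 173/(5.72−1) ≈ 36.7.

k ≈ 5.72, θ ≈ 36.7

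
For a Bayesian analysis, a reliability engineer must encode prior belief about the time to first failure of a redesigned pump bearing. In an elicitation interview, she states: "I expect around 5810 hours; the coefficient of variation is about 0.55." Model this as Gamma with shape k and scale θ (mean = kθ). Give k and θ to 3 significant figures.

k ≈ 3.31, θ ≈ 1760

For Gamma(k, scale θ): mean = kθ, variance = kθ², so CV = 1/√k.
CV = 0.55, hence k = 1/CV² = 3.31.
Then θ = mean/k = 5810/3.31 = 1760.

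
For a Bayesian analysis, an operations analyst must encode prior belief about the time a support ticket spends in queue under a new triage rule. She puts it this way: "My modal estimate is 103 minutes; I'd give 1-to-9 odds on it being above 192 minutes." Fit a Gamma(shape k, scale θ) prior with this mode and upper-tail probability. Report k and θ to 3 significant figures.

Gamma(k,θ) with k>1 has mode (k−1)θ, so θ = 103/(k−1).
Need P(X < 192) = 0.9 with θ tied to k this way. Start at k = 2, θ = 103: P(X<192) ≈ 0.556.
Too low — raise k to concentrate. Iterating converges to k ≈ 5.92.
Then θ = 103/(5.92−1) ≈ 20.9.

k ≈ 5.92, θ ≈ 20.9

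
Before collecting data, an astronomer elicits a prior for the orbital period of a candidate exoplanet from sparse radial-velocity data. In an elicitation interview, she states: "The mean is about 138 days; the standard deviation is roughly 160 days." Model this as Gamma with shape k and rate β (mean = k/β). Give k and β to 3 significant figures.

k ≈ 0.744, β ≈ 0.00539

For Gamma(k, rate β): mean = k/β, variance = k/β², so CV = 1/√k.
CV = SD/mean = 160/138 = 1.159, hence k = 1/CV² = 0.744.
Then β = k/mean = 0.744/138 = 0.00539.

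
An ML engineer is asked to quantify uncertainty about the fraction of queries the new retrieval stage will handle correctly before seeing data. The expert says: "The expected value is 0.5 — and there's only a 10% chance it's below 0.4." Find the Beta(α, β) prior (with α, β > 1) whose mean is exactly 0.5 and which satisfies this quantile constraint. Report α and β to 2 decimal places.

With mean 0.5 fixed, write α = 0.5s, β = 0.5s where s = α+β.
Need P(θ < 0.4) = 0.1 under Beta(0.5s, 0.5s). Normal approximation: (q−m)/√(m(1−m)/s) ≈ z_{0.1} = -1.28, so s ≈ 0.5·0.5·(-1.28)²/(0.4−0.5)² = 41.1.
At s = 41.1: P(θ<0.4) ≈ 0.099. Adjusting to match 0.1 gives s ≈ 40.73.
So α = 0.5·40.73 ≈ 20.36, β = 0.5·40.73 ≈ 20.36.

α ≈ 20.36, β ≈ 20.36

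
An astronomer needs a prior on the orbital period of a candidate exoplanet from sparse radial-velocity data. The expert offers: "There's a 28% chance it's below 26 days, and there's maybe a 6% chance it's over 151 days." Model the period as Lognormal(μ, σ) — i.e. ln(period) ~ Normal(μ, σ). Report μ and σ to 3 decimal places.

μ ≈ 3.738, σ ≈ 0.823

If T ~ Lognormal(μ,σ) then ln T ~ Normal(μ,σ), so the p-quantile of ln T is μ + z_p·σ.
ln(26) = 3.258 and ln(151) = 5.017; z_{0.28} = -0.5828, z_{0.94} = 1.555.
σ = (5.017 − 3.258)/(1.555 − (-0.5828)) = 0.823.
μ = 3.258 − (-0.5828)·0.823 = 3.738.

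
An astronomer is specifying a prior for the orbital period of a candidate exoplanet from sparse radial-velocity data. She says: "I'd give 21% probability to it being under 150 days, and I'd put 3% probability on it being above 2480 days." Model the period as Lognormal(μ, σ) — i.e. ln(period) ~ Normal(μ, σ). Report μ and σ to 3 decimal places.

μ ≈ 5.853, σ ≈ 1.044

If T ~ Lognormal(μ,σ) then ln T ~ Normal(μ,σ), so the p-quantile of ln T is μ + z_p·σ.
ln(150) = 5.011 and ln(2480) = 7.816; z_{0.21} = -0.8064, z_{0.97} = 1.881.
σ = (7.816 − 5.011)/(1.881 − (-0.8064)) = 1.044.
μ = 5.011 − (-0.8064)·1.044 = 5.853.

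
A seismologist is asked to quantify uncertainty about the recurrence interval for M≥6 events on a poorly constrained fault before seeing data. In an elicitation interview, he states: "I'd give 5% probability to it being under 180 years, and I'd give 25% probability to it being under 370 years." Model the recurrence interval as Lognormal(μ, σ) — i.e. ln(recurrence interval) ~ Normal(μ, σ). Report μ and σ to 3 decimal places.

If T ~ Lognormal(μ,σ) then ln T ~ Normal(μ,σ), so the p-quantile of ln T is μ + z_p·σ.
ln(180) = 5.193 and ln(370) = 5.914; z_{0.05} = -1.645, z_{0.25} = -0.6745.
σ = (5.914 − 5.193)/(-0.6745 − (-1.645)) = 0.743.
μ = 5.193 − (-1.645)·0.743 = 6.414.

μ ≈ 6.414, σ ≈ 0.743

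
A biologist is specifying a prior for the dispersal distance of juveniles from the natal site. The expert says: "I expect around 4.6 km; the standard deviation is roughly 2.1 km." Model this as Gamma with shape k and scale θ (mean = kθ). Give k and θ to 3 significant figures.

For Gamma(k, scale θ): mean = kθ, variance = kθ², so CV = 1/√k.
CV = SD/mean = 2.1/4.6 = 0.4565, hence k = 1/CV² = 4.8.
Then θ = mean/k = 4.6/4.8 = 0.959.

k ≈ 4.8, θ ≈ 0.959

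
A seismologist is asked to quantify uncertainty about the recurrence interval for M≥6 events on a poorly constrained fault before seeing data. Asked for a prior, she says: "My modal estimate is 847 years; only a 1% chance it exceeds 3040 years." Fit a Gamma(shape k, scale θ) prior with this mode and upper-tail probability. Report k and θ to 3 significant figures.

k ≈ 3.64, θ ≈ 321

Gamma(k,θ) with k>1 has mode (k−1)θ, so θ = 847/(k−1).
Need P(X < 3040) = 0.99 with θ tied to k this way. Start at k = 2, θ = 847: P(X<3040) ≈ 0.873.
Too low — raise k to concentrate. Iterating converges to k ≈ 3.64.
Then θ = 847/(3.64−1) ≈ 321.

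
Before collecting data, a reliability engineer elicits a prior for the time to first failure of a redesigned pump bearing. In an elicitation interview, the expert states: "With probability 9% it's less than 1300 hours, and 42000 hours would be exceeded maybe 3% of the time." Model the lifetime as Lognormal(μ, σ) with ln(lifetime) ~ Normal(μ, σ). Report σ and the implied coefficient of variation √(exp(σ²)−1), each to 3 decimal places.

If T ~ Lognormal(μ,σ) then ln T ~ Normal(μ,σ), so the p-quantile of ln T is μ + z_p·σ.
ln(1300) = 7.17 and ln(42000) = 10.65; z_{0.09} = -1.341, z_{0.97} = 1.881.
σ = (10.65 − 7.17)/(1.881 − (-1.341)) = 1.079.
μ = 7.17 − (-1.341)·1.079 = 8.616.
CV = √(exp(σ²)−1) = √(exp(1.1637)−1) = 1.484.

σ ≈ 1.079, CV ≈ 1.484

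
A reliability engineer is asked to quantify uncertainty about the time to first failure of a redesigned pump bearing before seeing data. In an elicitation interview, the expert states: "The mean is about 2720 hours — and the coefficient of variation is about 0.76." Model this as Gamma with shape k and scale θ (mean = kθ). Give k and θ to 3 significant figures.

For Gamma(k, scale θ): mean = kθ, variance = kθ², so CV = 1/√k.
CV = 0.76, hence k = 1/CV² = 1.73.
Then θ = mean/k = 2720/1.73 = 1570.

k ≈ 1.73, θ ≈ 1570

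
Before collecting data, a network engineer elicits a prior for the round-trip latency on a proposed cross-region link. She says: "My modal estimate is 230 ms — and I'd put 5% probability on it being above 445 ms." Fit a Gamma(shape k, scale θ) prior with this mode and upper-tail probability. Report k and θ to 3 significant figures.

Gamma(k,θ) with k>1 has mode (k−1)θ, so θ = 230/(k−1).
Need P(X < 445) = 0.95 with θ tied to k this way. Start at k = 2, θ = 230: P(X<445) ≈ 0.576.
Too low — raise k to concentrate. Iterating converges to k ≈ 7.38.
Then θ = 230/(7.38−1) ≈ 36.1.

k ≈ 7.38, θ ≈ 36.1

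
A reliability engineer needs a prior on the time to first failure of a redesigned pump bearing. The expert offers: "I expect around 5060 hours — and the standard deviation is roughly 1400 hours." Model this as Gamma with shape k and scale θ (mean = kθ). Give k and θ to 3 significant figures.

k ≈ 13.1, θ ≈ 387

For Gamma(k, scale θ): mean = kθ, variance = kθ², so CV = 1/√k.
CV = SD/mean = 1400/5060 = 0.2767, hence k = 1/CV² = 13.1.
Then θ = mean/k = 5060/13.1 = 387.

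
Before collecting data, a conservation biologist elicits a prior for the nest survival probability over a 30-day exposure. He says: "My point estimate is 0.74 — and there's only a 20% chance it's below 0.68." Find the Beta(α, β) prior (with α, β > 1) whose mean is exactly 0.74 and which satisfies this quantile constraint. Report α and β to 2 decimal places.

α ≈ 26.67, β ≈ 9.37

With mean 0.74 fixed, write α = 0.74s, β = 0.26s where s = α+β.
Need P(θ < 0.68) = 0.2 under Beta(0.74s, 0.26s). Normal approximation: (q−m)/√(m(1−m)/s) ≈ z_{0.2} = -0.842, so s ≈ 0.74·0.26·(-0.842)²/(0.68−0.74)² = 37.9.
At s = 37.9: P(θ<0.68) ≈ 0.195. Adjusting to match 0.2 gives s ≈ 36.05.
So α = 0.74·36.05 ≈ 26.67, β = 0.26·36.05 ≈ 9.37.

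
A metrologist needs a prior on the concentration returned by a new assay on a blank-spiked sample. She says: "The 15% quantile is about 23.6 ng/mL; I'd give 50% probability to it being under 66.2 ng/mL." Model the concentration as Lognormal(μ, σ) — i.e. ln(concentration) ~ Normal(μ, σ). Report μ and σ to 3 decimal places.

μ ≈ 4.193, σ ≈ 0.995

If T ~ Lognormal(μ,σ) then ln T ~ Normal(μ,σ), so the p-quantile of ln T is μ + z_p·σ.
ln(23.6) = 3.161 and ln(66.2) = 4.193; z_{0.15} = -1.036, z_{0.5} = 0.
σ = (4.193 − 3.161)/(0 − (-1.036)) = 0.995.
μ = 3.161 − (-1.036)·0.995 = 4.193.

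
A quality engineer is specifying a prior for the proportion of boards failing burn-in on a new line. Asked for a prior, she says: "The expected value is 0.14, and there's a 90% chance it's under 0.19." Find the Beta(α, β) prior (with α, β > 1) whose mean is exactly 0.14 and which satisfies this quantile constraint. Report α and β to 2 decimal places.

With mean 0.14 fixed, write α = 0.14s, β = 0.86s where s = α+β.
Need P(θ < 0.19) = 0.9 under Beta(0.14s, 0.86s). Normal approximation: (q−m)/√(m(1−m)/s) ≈ z_{0.9} = 1.28, so s ≈ 0.14·0.86·(1.28)²/(0.19−0.14)² = 79.1.
At s = 79.1: P(θ<0.19) ≈ 0.894. Adjusting to match 0.9 gives s ≈ 83.73.
So α = 0.14·83.73 ≈ 11.72, β = 0.86·83.73 ≈ 72.01.

α ≈ 11.72, β ≈ 72.01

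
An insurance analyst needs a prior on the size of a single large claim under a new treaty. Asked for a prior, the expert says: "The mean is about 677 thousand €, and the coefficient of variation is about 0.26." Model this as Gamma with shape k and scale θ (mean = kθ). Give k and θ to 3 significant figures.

k ≈ 14.8, θ ≈ 45.8

For Gamma(k, scale θ): mean = kθ, variance = kθ², so CV = 1/√k.
CV = 0.26, hence k = 1/CV² = 14.8.
Then θ = mean/k = 677/14.8 = 45.8.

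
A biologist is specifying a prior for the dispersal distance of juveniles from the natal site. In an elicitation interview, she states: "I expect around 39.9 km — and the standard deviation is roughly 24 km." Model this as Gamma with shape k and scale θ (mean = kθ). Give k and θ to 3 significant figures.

k ≈ 2.76, θ ≈ 14.4

For Gamma(k, scale θ): mean = kθ, variance = kθ², so CV = 1/√k.
CV = SD/mean = 24/39.9 = 0.6015, hence k = 1/CV² = 2.76.
Then θ = mean/k = 39.9/2.76 = 14.4.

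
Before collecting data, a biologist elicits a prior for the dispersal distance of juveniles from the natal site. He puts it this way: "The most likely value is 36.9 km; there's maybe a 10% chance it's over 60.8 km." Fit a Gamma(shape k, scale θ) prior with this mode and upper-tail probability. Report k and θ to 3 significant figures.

k ≈ 8.56, θ ≈ 4.88

Gamma(k,θ) with k>1 has mode (k−1)θ, so θ = 36.9/(k−1).
Need P(X < 60.8) = 0.9 with θ tied to k this way. Start at k = 2, θ = 36.9: P(X<60.8) ≈ 0.490.
Too low — raise k to concentrate. Iterating converges to k ≈ 8.56.
Then θ = 36.9/(8.56−1) ≈ 4.88.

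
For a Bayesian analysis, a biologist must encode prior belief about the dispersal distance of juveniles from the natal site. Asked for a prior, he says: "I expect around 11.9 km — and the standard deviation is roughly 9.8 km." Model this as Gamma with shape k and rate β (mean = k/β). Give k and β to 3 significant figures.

k ≈ 1.47, β ≈ 0.124

For Gamma(k, rate β): mean = k/β, variance = k/β², so CV = 1/√k.
CV = SD/mean = 9.8/11.9 = 0.8235, hence k = 1/CV² = 1.47.
Then β = k/mean = 1.47/11.9 = 0.124.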